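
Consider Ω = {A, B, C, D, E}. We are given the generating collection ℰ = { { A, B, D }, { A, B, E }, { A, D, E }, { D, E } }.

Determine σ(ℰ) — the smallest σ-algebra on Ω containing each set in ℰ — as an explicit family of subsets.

Initial family (6 sets): { ∅, { D, E }, { A, B, D }, { A, B, E }, { A, D, E }, Ω }.
Pass 1 (5 new):
  { B, C }  = complement { A, D, E }
  { C, D }  = complement { A, B, E }
  { C, E }  = complement { A, B, D }
  { A, B, C }  = complement { D, E }
  { A, B, D, E }  = { A, D, E } ∪ { A, B, E }
  — 11 sets.
Pass 2. New:
  { C }  = complement { A, B, D, E }
  { B, C, D }  = { C, D } ∪ { B, C }
  { B, C, E }  = { B, C } ∪ { C, E }
  { C, D, E }  = { C, D } ∪ { D, E }
  { A, B, C, D }  = { C, D } ∪ { A, B, C }
  { A, B, C, E }  = { A, B, C } ∪ { A, B, E }
  { A, C, D, E }  = { A, D, E } ∪ { C, D }
  { B, C, D, E }  = { D, E } ∪ { B, C }
  — 19 sets.
Pass 3 adds 7:
  { A }  = complement { B, C, D, E }
  { B }  = complement { A, C, D, E }
  { D }  = complement { A, B, C, E }
  { E }  = complement { A, B, C, D }
  { A, B }  = complement { C, D, E }
  { A, D }  = complement { B, C, E }
  { A, E }  = complement { B, C, D }
  — 26 sets.
Pass 4: +6 →
  { A, C }  = { C } ∪ { A }
  { B, D }  = { B } ∪ { D }
  { B, E }  = { B } ∪ { E }
  { A, C, D }  = { C, D } ∪ { A, D }
  { A, C, E }  = { C } ∪ { A, E }
  { B, D, E }  = { B } ∪ { D, E }
  — 32 sets.
Pass 5: stable.

σ(ℰ) = { ∅, { A }, { B }, { C }, { D }, { E }, { A, B }, { A, C }, { A, D }, { A, E }, { B, C }, { B, D }, { B, E }, { C, D }, { C, E }, { D, E }, { A, B, C }, { A, B, D }, { A, B, E }, { A, C, D }, { A, C, E }, { A, D, E }, { B, C, D }, { B, C, E }, { B, D, E }, { C, D, E }, { A, B, C, D }, { A, B, C, E }, { A, B, D, E }, { A, C, D, E }, { B, C, D, E }, Ω }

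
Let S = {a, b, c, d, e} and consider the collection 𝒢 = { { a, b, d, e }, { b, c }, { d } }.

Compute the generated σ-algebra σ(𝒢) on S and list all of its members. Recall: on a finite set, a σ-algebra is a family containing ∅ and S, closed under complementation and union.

Seed the family with 𝒢 together with ∅ and S: { {}, { d }, { b, c }, { a, b, d, e }, S }.
Pass 1. New:
  { c }  = ᶜ of { a, b, d, e }
  { a, d, e }  = ᶜ of { b, c }
  { b, c, d }  = { b, c } ∪ { d }
  { a, b, c, e }  = ᶜ of { d }
  — 9 sets.
Pass 2 adds 3:
  { a, e }  = ᶜ of { b, c, d }
  { c, d }  = { c } ∪ { d }
  { a, c, d, e }  = { a, d, e } ∪ { c }
  — 12 sets.
Pass 3 (3 new):
  { b }  = ᶜ of { a, c, d, e }
  { a, b, e }  = ᶜ of { c, d }
  { a, c, e }  = { c } ∪ { a, e }
  — 15 sets.
Pass 4: +1 →
  { b, d }  = ᶜ of { a, c, e }
  — 16 sets.
Pass 5: closed — nothing new.

σ(𝒢) = { {}, { b }, { c }, { d }, { a, e }, { b, c }, { b, d }, { c, d }, { a, b, e }, { a, c, e }, { a, d, e }, { b, c, d }, { a, b, c, e }, { a, b, d, e }, { a, c, d, e }, S }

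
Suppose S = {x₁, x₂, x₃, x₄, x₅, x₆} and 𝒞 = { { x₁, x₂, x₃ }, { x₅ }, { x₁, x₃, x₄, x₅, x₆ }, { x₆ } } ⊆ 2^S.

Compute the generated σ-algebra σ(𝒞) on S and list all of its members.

Start: 𝒞 ∪ {∅, S} = { {}, { x₅ }, { x₆ }, { x₁, x₂, x₃ }, { x₁, x₃, x₄, x₅, x₆ }, S }.
Iteration 1 adds 7:
  { x₂ }  = { x₁, x₃, x₄, x₅, x₆ }ᶜ
  { x₅, x₆ }  = { x₅ } ∪ { x₆ }
  { x₄, x₅, x₆ }  = { x₁, x₂, x₃ }ᶜ
  { x₁, x₂, x₃, x₅ }  = { x₁, x₂, x₃ } ∪ { x₅ }
  { x₁, x₂, x₃, x₆ }  = { x₁, x₂, x₃ } ∪ { x₆ }
  { x₁, x₂, x₃, x₄, x₅ }  = { x₆ }ᶜ
  { x₁, x₂, x₃, x₄, x₆ }  = { x₅ }ᶜ
Iteration 2 adds 8:
  { x₂, x₅ }  = { x₂ } ∪ { x₅ }
  { x₂, x₆ }  = { x₂ } ∪ { x₆ }
  { x₄, x₅ }  = { x₁, x₂, x₃, x₆ }ᶜ
  { x₄, x₆ }  = { x₁, x₂, x₃, x₅ }ᶜ
  { x₂, x₅, x₆ }  = { x₅, x₆ } ∪ { x₂ }
  { x₁, x₂, x₃, x₄ }  = { x₅, x₆ }ᶜ
  { x₂, x₄, x₅, x₆ }  = { x₂ } ∪ { x₄, x₅, x₆ }
  { x₁, x₂, x₃, x₅, x₆ }  = { x₁, x₂, x₃ } ∪ { x₅, x₆ }
Iteration 3. New:
  { x₄ }  = { x₁, x₂, x₃, x₅, x₆ }ᶜ
  { x₁, x₃ }  = { x₂, x₄, x₅, x₆ }ᶜ
  { x₁, x₃, x₄ }  = { x₂, x₅, x₆ }ᶜ
  { x₂, x₄, x₅ }  = { x₂, x₅ } ∪ { x₄, x₅ }
  { x₂, x₄, x₆ }  = { x₂ } ∪ { x₄, x₆ }
  { x₁, x₃, x₄, x₅ }  = { x₂, x₆ }ᶜ
  { x₁, x₃, x₄, x₆ }  = { x₂, x₅ }ᶜ
Iteration 4. New:
  { x₂, x₄ }  = { x₂ } ∪ { x₄ }
  { x₁, x₃, x₅ }  = { x₂, x₄, x₆ }ᶜ
  { x₁, x₃, x₆ }  = { x₂, x₄, x₅ }ᶜ
  { x₁, x₃, x₅, x₆ }  = { x₅, x₆ } ∪ { x₁, x₃ }
Iteration 5: stable.

Therefore σ(𝒞) = { {}, { x₂ }, { x₄ }, { x₅ }, { x₆ }, { x₁, x₃ }, { x₂, x₄ }, { x₂, x₅ }, { x₂, x₆ }, { x₄, x₅ }, { x₄, x₆ }, { x₅, x₆ }, { x₁, x₂, x₃ }, { x₁, x₃, x₄ }, { x₁, x₃, x₅ }, { x₁, x₃, x₆ }, { x₂, x₄, x₅ }, { x₂, x₄, x₆ }, { x₂, x₅, x₆ }, { x₄, x₅, x₆ }, { x₁, x₂, x₃, x₄ }, { x₁, x₂, x₃, x₅ }, { x₁, x₂, x₃, x₆ }, { x₁, x₃, x₄, x₅ }, { x₁, x₃, x₄, x₆ }, { x₁, x₃, x₅, x₆ }, { x₂, x₄, x₅, x₆ }, { x₁, x₂, x₃, x₄, x₅ }, { x₁, x₂, x₃, x₄, x₆ }, { x₁, x₂, x₃, x₅, x₆ }, { x₁, x₃, x₄, x₅, x₆ }, S } (|σ(𝒞)| = 32).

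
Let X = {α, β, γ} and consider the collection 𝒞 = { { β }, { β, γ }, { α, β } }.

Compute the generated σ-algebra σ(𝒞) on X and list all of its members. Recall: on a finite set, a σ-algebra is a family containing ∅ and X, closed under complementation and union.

Answer: σ(𝒞) = { {  }, { α }, { β }, { γ }, { α, β }, { α, γ }, { β, γ }, X }

Check:
Seed the family with 𝒞 together with ∅ and X: { {  }, { β }, { α, β }, { β, γ }, X }.
Round 1 adds 3:
  { α }  = X∖{ β, γ }
  { γ }  = X∖{ α, β }
  { α, γ }  = X∖{ β }
  |family| = 8
Round 2: closed — nothing new.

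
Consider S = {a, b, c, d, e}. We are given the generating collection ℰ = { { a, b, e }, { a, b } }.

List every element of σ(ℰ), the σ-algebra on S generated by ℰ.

Begin from { ∅, { a, b }, { a, b, e }, S } (that is, ℰ plus ∅ and S).
Pass 1 adds 2:
  { c, d }  = S∖{ a, b, e }
  { c, d, e }  = S∖{ a, b }
  (now 6)
Pass 2: 1 new —
  { a, b, c, d }  = { c, d } ∪ { a, b }
  (now 7)
Pass 3: +1 →
  { e }  = S∖{ a, b, c, d }
  (now 8)
Pass 4: closed — nothing new.

|σ(ℰ)| = 8.  σ(ℰ) = { ∅, { e }, { a, b }, { c, d }, { a, b, e }, { c, d, e }, { a, b, c, d }, S }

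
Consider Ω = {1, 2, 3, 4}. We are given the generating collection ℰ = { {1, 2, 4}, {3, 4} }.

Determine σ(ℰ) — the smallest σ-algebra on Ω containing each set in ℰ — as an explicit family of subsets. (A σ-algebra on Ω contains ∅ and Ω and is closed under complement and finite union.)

Start: ℰ ∪ {∅, Ω} = { {}, {3, 4}, {1, 2, 4}, Ω }.
Iteration 1: 2 new —
  {3}  = complement {1, 2, 4}
  {1, 2}  = complement {3, 4}
  [6 total]
Iteration 2 adds 1:
  {1, 2, 3}  = {3} ∪ {1, 2}
  [7 total]
Iteration 3: 1 new —
  {4}  = complement {1, 2, 3}
  [8 total]
Iteration 4 adds nothing — fixpoint reached.

σ(ℰ) = { {}, {3}, {4}, {1, 2}, {3, 4}, {1, 2, 3}, {1, 2, 4}, Ω }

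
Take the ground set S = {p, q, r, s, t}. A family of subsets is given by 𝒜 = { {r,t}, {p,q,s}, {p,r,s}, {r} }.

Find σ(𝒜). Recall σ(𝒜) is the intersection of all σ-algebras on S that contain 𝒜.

Answer: σ(𝒜) = { {}, {q}, {r}, {t}, {p,s}, {q,r}, {q,t}, {r,t}, {p,q,s}, {p,r,s}, {p,s,t}, {q,r,t}, {p,q,r,s}, {p,q,s,t}, {p,r,s,t}, S }

Trace:
Start: 𝒜 ∪ {∅, S} = { {}, {r}, {r,t}, {p,q,s}, {p,r,s}, S }.
Round 1: 4 new —
  {q,t}  = complement {p,r,s}
  {p,q,r,s}  = {r} ∪ {p,q,s}
  {p,q,s,t}  = complement {r}
  {p,r,s,t}  = {p,r,s} ∪ {r,t}
  [10 total]
Round 2 adds 3:
  {q}  = complement {p,r,s,t}
  {t}  = complement {p,q,r,s}
  {q,r,t}  = {q,t} ∪ {r}
  [13 total]
Round 3 (2 new):
  {p,s}  = complement {q,r,t}
  {q,r}  = {r} ∪ {q}
  [15 total]
Round 4 adds 1:
  {p,s,t}  = complement {q,r}
  [16 total]
Round 5 adds nothing — fixpoint reached.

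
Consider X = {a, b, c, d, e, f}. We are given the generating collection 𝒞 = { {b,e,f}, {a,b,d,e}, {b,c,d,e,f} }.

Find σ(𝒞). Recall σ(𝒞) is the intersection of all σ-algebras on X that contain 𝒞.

Answer: σ(𝒞) = { {}, {a}, {c}, {d}, {f}, {a,c}, {a,d}, {a,f}, {b,e}, {c,d}, {c,f}, {d,f}, {a,b,e}, {a,c,d}, {a,c,f}, {a,d,f}, {b,c,e}, {b,d,e}, {b,e,f}, {c,d,f}, {a,b,c,e}, {a,b,d,e}, {a,b,e,f}, {a,c,d,f}, {b,c,d,e}, {b,c,e,f}, {b,d,e,f}, {a,b,c,d,e}, {a,b,c,e,f}, {a,b,d,e,f}, {b,c,d,e,f}, X }

Working:
Start: 𝒞 ∪ {∅, X} = { {}, {b,e,f}, {a,b,d,e}, {b,c,d,e,f}, X }.
Round 1: +4 →
  {a}  = complement {b,c,d,e,f}
  {c,f}  = complement {a,b,d,e}
  {a,c,d}  = complement {b,e,f}
  {a,b,d,e,f}  = {b,e,f} ∪ {a,b,d,e}
  [9 total]
Round 2 adds 6:
  {c}  = complement {a,b,d,e,f}
  {a,c,f}  = {c,f} ∪ {a}
  {a,b,e,f}  = {b,e,f} ∪ {a}
  {a,c,d,f}  = {a,c,d} ∪ {c,f}
  {b,c,e,f}  = {b,e,f} ∪ {c,f}
  {a,b,c,d,e}  = {a,b,d,e} ∪ {a,c,d}
  [15 total]
Round 3: +7 →
  {f}  = complement {a,b,c,d,e}
  {a,c}  = {c} ∪ {a}
  {a,d}  = complement {b,c,e,f}
  {b,e}  = complement {a,c,d,f}
  {c,d}  = complement {a,b,e,f}
  {b,d,e}  = complement {a,c,f}
  {a,b,c,e,f}  = {c} ∪ {a,b,e,f}
  [22 total]
Round 4. New:
  {d}  = complement {a,b,c,e,f}
  {a,f}  = {f} ∪ {a}
  {a,b,e}  = {b,e} ∪ {a}
  {a,d,f}  = {a,d} ∪ {f}
  {b,c,e}  = {b,e} ∪ {c}
  {c,d,f}  = {c,d} ∪ {f}
  {a,b,c,e}  = {b,e} ∪ {a,c}
  {b,c,d,e}  = {b,e} ∪ {c,d}
  {b,d,e,f}  = complement {a,c}
  [31 total]
Round 5 (1 new):
  {d,f}  = complement {a,b,c,e}
  [32 total]
Round 6: already closed under ᶜ and ∪.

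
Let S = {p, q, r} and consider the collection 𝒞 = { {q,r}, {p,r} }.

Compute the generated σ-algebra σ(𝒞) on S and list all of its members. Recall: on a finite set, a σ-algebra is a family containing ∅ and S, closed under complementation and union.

Take S₀ = 𝒞 ∪ {∅, S} = { {}, {p,r}, {q,r}, S }.
Step 1. New:
  {p}  = ᶜ of {q,r}
  {q}  = ᶜ of {p,r}
  |family| = 6
Step 2 adds 1:
  {p,q}  = {q} ∪ {p}
  |family| = 7
Step 3. New:
  {r}  = ᶜ of {p,q}
  |family| = 8
After Step 4 the family is unchanged; done.

|σ(𝒞)| = 8.  σ(𝒞) = { {}, {p}, {q}, {r}, {p,q}, {p,r}, {q,r}, S }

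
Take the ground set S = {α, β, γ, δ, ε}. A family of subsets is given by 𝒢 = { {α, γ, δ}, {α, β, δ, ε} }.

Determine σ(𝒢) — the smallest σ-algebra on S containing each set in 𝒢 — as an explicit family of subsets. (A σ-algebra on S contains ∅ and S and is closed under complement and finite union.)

Initial family (4 sets): { {}, {α, γ, δ}, {α, β, δ, ε}, S }.
Iteration 1: 2 new —
  {γ}  = {α, β, δ, ε}ᶜ
  {β, ε}  = {α, γ, δ}ᶜ
  [6 total]
Iteration 2: +1 →
  {β, γ, ε}  = {γ} ∪ {β, ε}
  [7 total]
Iteration 3. New:
  {α, δ}  = {β, γ, ε}ᶜ
  [8 total]
Iteration 4: closed — nothing new.

σ(𝒢) = { {}, {γ}, {α, δ}, {β, ε}, {α, γ, δ}, {β, γ, ε}, {α, β, δ, ε}, S }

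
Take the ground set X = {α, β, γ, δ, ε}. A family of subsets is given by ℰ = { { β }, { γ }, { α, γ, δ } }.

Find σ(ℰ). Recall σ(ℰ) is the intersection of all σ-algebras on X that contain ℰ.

σ(ℰ) = { ∅, { β }, { γ }, { ε }, { α, δ }, { β, γ }, { β, ε }, { γ, ε }, { α, β, δ }, { α, γ, δ }, { α, δ, ε }, { β, γ, ε }, { α, β, γ, δ }, { α, β, δ, ε }, { α, γ, δ, ε }, X }

Derivation:
Start: ℰ ∪ {∅, X} = { ∅, { β }, { γ }, { α, γ, δ }, X }.
Round 1: +5 →
  { β, γ }  = { γ } ∪ { β }
  { β, ε }  = X∖{ α, γ, δ }
  { α, β, γ, δ }  = { α, γ, δ } ∪ { β }
  { α, β, δ, ε }  = X∖{ γ }
  { α, γ, δ, ε }  = X∖{ β }
  — 10 sets.
Round 2: +3 →
  { ε }  = X∖{ α, β, γ, δ }
  { α, δ, ε }  = X∖{ β, γ }
  { β, γ, ε }  = { β, ε } ∪ { γ }
  — 13 sets.
Round 3: +2 →
  { α, δ }  = X∖{ β, γ, ε }
  { γ, ε }  = { γ } ∪ { ε }
  — 15 sets.
Round 4. New:
  { α, β, δ }  = X∖{ γ, ε }
  — 16 sets.
Round 5: no new sets; the family is a σ-algebra.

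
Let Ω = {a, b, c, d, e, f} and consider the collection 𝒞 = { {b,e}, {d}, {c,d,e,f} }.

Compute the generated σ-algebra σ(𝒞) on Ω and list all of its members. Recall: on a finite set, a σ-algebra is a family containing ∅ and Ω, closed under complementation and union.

|σ(𝒞)| = 32.  σ(𝒞) = { ∅, {a}, {b}, {d}, {e}, {a,b}, {a,d}, {a,e}, {b,d}, {b,e}, {c,f}, {d,e}, {a,b,d}, {a,b,e}, {a,c,f}, {a,d,e}, {b,c,f}, {b,d,e}, {c,d,f}, {c,e,f}, {a,b,c,f}, {a,b,d,e}, {a,c,d,f}, {a,c,e,f}, {b,c,d,f}, {b,c,e,f}, {c,d,e,f}, {a,b,c,d,f}, {a,b,c,e,f}, {a,c,d,e,f}, {b,c,d,e,f}, Ω }

Working:
Take S₀ = 𝒞 ∪ {∅, Ω} = { ∅, {d}, {b,e}, {c,d,e,f}, Ω }.
Round 1: +5 →
  {a,b}  = complement {c,d,e,f}
  {b,d,e}  = {b,e} ∪ {d}
  {a,c,d,f}  = complement {b,e}
  {a,b,c,e,f}  = complement {d}
  {b,c,d,e,f}  = {b,e} ∪ {c,d,e,f}
  |family| = 10
Round 2: +7 →
  {a}  = complement {b,c,d,e,f}
  {a,b,d}  = {a,b} ∪ {d}
  {a,b,e}  = {b,e} ∪ {a,b}
  {a,c,f}  = complement {b,d,e}
  {a,b,d,e}  = {a,b} ∪ {b,d,e}
  {a,b,c,d,f}  = {a,b} ∪ {a,c,d,f}
  {a,c,d,e,f}  = {c,d,e,f} ∪ {a,c,d,f}
  |family| = 17
Round 3: +7 →
  {b}  = complement {a,c,d,e,f}
  {e}  = complement {a,b,c,d,f}
  {a,d}  = {a} ∪ {d}
  {c,f}  = complement {a,b,d,e}
  {c,d,f}  = complement {a,b,e}
  {c,e,f}  = complement {a,b,d}
  {a,b,c,f}  = {a,b} ∪ {a,c,f}
  |family| = 24
Round 4 (8 new):
  {a,e}  = {e} ∪ {a}
  {b,d}  = {b} ∪ {d}
  {d,e}  = complement {a,b,c,f}
  {a,d,e}  = {e} ∪ {a,d}
  {b,c,f}  = {b} ∪ {c,f}
  {a,c,e,f}  = {a,c,f} ∪ {e}
  {b,c,d,f}  = {b} ∪ {c,d,f}
  {b,c,e,f}  = complement {a,d}
  |family| = 32
Round 5: already closed under ᶜ and ∪.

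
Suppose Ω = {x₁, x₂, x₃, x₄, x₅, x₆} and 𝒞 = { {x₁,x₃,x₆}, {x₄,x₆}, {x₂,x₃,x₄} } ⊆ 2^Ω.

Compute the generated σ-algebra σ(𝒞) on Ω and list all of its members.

Take S₀ = 𝒞 ∪ {∅, Ω} = { ∅, {x₄,x₆}, {x₁,x₃,x₆}, {x₂,x₃,x₄}, Ω }.
Step 1 adds 6:
  {x₁,x₅,x₆}  = Ω∖{x₂,x₃,x₄}
  {x₂,x₄,x₅}  = Ω∖{x₁,x₃,x₆}
  {x₁,x₂,x₃,x₅}  = Ω∖{x₄,x₆}
  {x₁,x₃,x₄,x₆}  = {x₁,x₃,x₆} ∪ {x₄,x₆}
  {x₂,x₃,x₄,x₆}  = {x₂,x₃,x₄} ∪ {x₄,x₆}
  {x₁,x₂,x₃,x₄,x₆}  = {x₂,x₃,x₄} ∪ {x₁,x₃,x₆}
  — 11 sets.
Step 2: +12 →
  {x₅}  = Ω∖{x₁,x₂,x₃,x₄,x₆}
  {x₁,x₅}  = Ω∖{x₂,x₃,x₄,x₆}
  {x₂,x₅}  = Ω∖{x₁,x₃,x₄,x₆}
  {x₁,x₃,x₅,x₆}  = {x₁,x₃,x₆} ∪ {x₁,x₅,x₆}
  {x₁,x₄,x₅,x₆}  = {x₁,x₅,x₆} ∪ {x₄,x₆}
  {x₂,x₃,x₄,x₅}  = {x₂,x₃,x₄} ∪ {x₂,x₄,x₅}
  {x₂,x₄,x₅,x₆}  = {x₄,x₆} ∪ {x₂,x₄,x₅}
  {x₁,x₂,x₃,x₄,x₅}  = {x₂,x₃,x₄} ∪ {x₁,x₂,x₃,x₅}
  {x₁,x₂,x₃,x₅,x₆}  = {x₁,x₃,x₆} ∪ {x₁,x₂,x₃,x₅}
  {x₁,x₂,x₄,x₅,x₆}  = {x₁,x₅,x₆} ∪ {x₂,x₄,x₅}
  {x₁,x₃,x₄,x₅,x₆}  = {x₁,x₅,x₆} ∪ {x₁,x₃,x₄,x₆}
  {x₂,x₃,x₄,x₅,x₆}  = {x₂,x₃,x₄,x₆} ∪ {x₂,x₄,x₅}
  — 23 sets.
Step 3. New:
  {x₁}  = Ω∖{x₂,x₃,x₄,x₅,x₆}
  {x₂}  = Ω∖{x₁,x₃,x₄,x₅,x₆}
  {x₃}  = Ω∖{x₁,x₂,x₄,x₅,x₆}
  {x₄}  = Ω∖{x₁,x₂,x₃,x₅,x₆}
  {x₆}  = Ω∖{x₁,x₂,x₃,x₄,x₅}
  {x₁,x₃}  = Ω∖{x₂,x₄,x₅,x₆}
  {x₁,x₆}  = Ω∖{x₂,x₃,x₄,x₅}
  {x₂,x₃}  = Ω∖{x₁,x₄,x₅,x₆}
  {x₂,x₄}  = Ω∖{x₁,x₃,x₅,x₆}
  {x₁,x₂,x₅}  = {x₂,x₅} ∪ {x₁,x₅}
  {x₄,x₅,x₆}  = {x₄,x₆} ∪ {x₅}
  {x₁,x₂,x₄,x₅}  = {x₁,x₅} ∪ {x₂,x₄,x₅}
  {x₁,x₂,x₅,x₆}  = {x₂,x₅} ∪ {x₁,x₅,x₆}
  — 36 sets.
Step 4: +24 →
  {x₁,x₂}  = {x₁} ∪ {x₂}
  {x₁,x₄}  = {x₁} ∪ {x₄}
  {x₂,x₆}  = {x₂} ∪ {x₆}
  {x₃,x₄}  = Ω∖{x₁,x₂,x₅,x₆}
  {x₃,x₅}  = {x₅} ∪ {x₃}
  {x₃,x₆}  = Ω∖{x₁,x₂,x₄,x₅}
  {x₄,x₅}  = {x₅} ∪ {x₄}
  {x₅,x₆}  = {x₆} ∪ {x₅}
  {x₁,x₂,x₃}  = Ω∖{x₄,x₅,x₆}
  {x₁,x₂,x₄}  = {x₁} ∪ {x₂,x₄}
  {x₁,x₂,x₆}  = {x₁,x₆} ∪ {x₂}
  {x₁,x₃,x₄}  = {x₁,x₃} ∪ {x₄}
  {x₁,x₃,x₅}  = {x₅} ∪ {x₁,x₃}
  {x₁,x₄,x₅}  = {x₁,x₅} ∪ {x₄}
  {x₁,x₄,x₆}  = {x₁} ∪ {x₄,x₆}
  {x₂,x₃,x₅}  = {x₂,x₅} ∪ {x₃}
  {x₂,x₃,x₆}  = {x₆} ∪ {x₂,x₃}
  {x₂,x₄,x₆}  = {x₂} ∪ {x₄,x₆}
  {x₂,x₅,x₆}  = {x₂,x₅} ∪ {x₆}
  {x₃,x₄,x₆}  = Ω∖{x₁,x₂,x₅}
  {x₁,x₂,x₃,x₄}  = {x₁} ∪ {x₂,x₃,x₄}
  {x₁,x₂,x₃,x₆}  = {x₁,x₃,x₆} ∪ {x₂}
  {x₁,x₂,x₄,x₆}  = {x₁,x₆} ∪ {x₂,x₄}
  {x₃,x₄,x₅,x₆}  = {x₃} ∪ {x₄,x₅,x₆}
  — 60 sets.
Step 5 (4 new):
  {x₃,x₄,x₅}  = Ω∖{x₁,x₂,x₆}
  {x₃,x₅,x₆}  = Ω∖{x₁,x₂,x₄}
  {x₁,x₃,x₄,x₅}  = Ω∖{x₂,x₆}
  {x₂,x₃,x₅,x₆}  = Ω∖{x₁,x₄}
  — 64 sets.
Step 6: no new sets; the family is a σ-algebra.

Therefore σ(𝒞) = { ∅, {x₁}, {x₂}, {x₃}, {x₄}, {x₅}, {x₆}, {x₁,x₂}, {x₁,x₃}, {x₁,x₄}, {x₁,x₅}, {x₁,x₆}, {x₂,x₃}, {x₂,x₄}, {x₂,x₅}, {x₂,x₆}, {x₃,x₄}, {x₃,x₅}, {x₃,x₆}, {x₄,x₅}, {x₄,x₆}, {x₅,x₆}, {x₁,x₂,x₃}, {x₁,x₂,x₄}, {x₁,x₂,x₅}, {x₁,x₂,x₆}, {x₁,x₃,x₄}, {x₁,x₃,x₅}, {x₁,x₃,x₆}, {x₁,x₄,x₅}, {x₁,x₄,x₆}, {x₁,x₅,x₆}, {x₂,x₃,x₄}, {x₂,x₃,x₅}, {x₂,x₃,x₆}, {x₂,x₄,x₅}, {x₂,x₄,x₆}, {x₂,x₅,x₆}, {x₃,x₄,x₅}, {x₃,x₄,x₆}, {x₃,x₅,x₆}, {x₄,x₅,x₆}, {x₁,x₂,x₃,x₄}, {x₁,x₂,x₃,x₅}, {x₁,x₂,x₃,x₆}, {x₁,x₂,x₄,x₅}, {x₁,x₂,x₄,x₆}, {x₁,x₂,x₅,x₆}, {x₁,x₃,x₄,x₅}, {x₁,x₃,x₄,x₆}, {x₁,x₃,x₅,x₆}, {x₁,x₄,x₅,x₆}, {x₂,x₃,x₄,x₅}, {x₂,x₃,x₄,x₆}, {x₂,x₃,x₅,x₆}, {x₂,x₄,x₅,x₆}, {x₃,x₄,x₅,x₆}, {x₁,x₂,x₃,x₄,x₅}, {x₁,x₂,x₃,x₄,x₆}, {x₁,x₂,x₃,x₅,x₆}, {x₁,x₂,x₄,x₅,x₆}, {x₁,x₃,x₄,x₅,x₆}, {x₂,x₃,x₄,x₅,x₆}, Ω } (|σ(𝒞)| = 64).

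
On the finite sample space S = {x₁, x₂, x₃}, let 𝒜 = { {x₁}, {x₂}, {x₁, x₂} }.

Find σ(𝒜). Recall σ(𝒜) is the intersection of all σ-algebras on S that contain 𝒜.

Start: 𝒜 ∪ {∅, S} = { {}, {x₁}, {x₂}, {x₁, x₂}, S }.
Pass 1 adds 3:
  {x₃}  = S∖{x₁, x₂}
  {x₁, x₃}  = S∖{x₂}
  {x₂, x₃}  = S∖{x₁}
  |family| = 8
After Pass 2 the family is unchanged; done.

Hence σ(𝒜) has 8 members: { {}, {x₁}, {x₂}, {x₃}, {x₁, x₂}, {x₁, x₃}, {x₂, x₃}, S }.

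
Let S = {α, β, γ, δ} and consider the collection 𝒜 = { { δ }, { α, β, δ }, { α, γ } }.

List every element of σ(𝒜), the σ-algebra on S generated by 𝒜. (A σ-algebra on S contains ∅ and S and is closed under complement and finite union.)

Begin from { ∅, { δ }, { α, γ }, { α, β, δ }, S } (that is, 𝒜 plus ∅ and S).
Pass 1 adds 4:
  { γ }  = S∖{ α, β, δ }
  { β, δ }  = S∖{ α, γ }
  { α, β, γ }  = S∖{ δ }
  { α, γ, δ }  = { α, γ } ∪ { δ }
  — 9 sets.
Pass 2. New:
  { β }  = S∖{ α, γ, δ }
  { γ, δ }  = { γ } ∪ { δ }
  { β, γ, δ }  = { γ } ∪ { β, δ }
  — 12 sets.
Pass 3. New:
  { α }  = S∖{ β, γ, δ }
  { α, β }  = S∖{ γ, δ }
  { β, γ }  = { γ } ∪ { β }
  — 15 sets.
Pass 4 adds 1:
  { α, δ }  = S∖{ β, γ }
  — 16 sets.
Pass 5: stable.

σ(𝒜) = { ∅, { α }, { β }, { γ }, { δ }, { α, β }, { α, γ }, { α, δ }, { β, γ }, { β, δ }, { γ, δ }, { α, β, γ }, { α, β, δ }, { α, γ, δ }, { β, γ, δ }, S }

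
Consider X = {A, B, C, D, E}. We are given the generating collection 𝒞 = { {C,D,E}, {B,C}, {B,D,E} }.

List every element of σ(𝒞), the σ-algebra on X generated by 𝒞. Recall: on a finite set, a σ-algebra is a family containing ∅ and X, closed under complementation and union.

Begin from { ∅, {B,C}, {B,D,E}, {C,D,E}, X } (that is, 𝒞 plus ∅ and X).
Pass 1 adds 4:
  {A,B}  = {C,D,E}ᶜ
  {A,C}  = {B,D,E}ᶜ
  {A,D,E}  = {B,C}ᶜ
  {B,C,D,E}  = {C,D,E} ∪ {B,C}
  [9 total]
Pass 2: +4 →
  {A}  = {B,C,D,E}ᶜ
  {A,B,C}  = {A,B} ∪ {B,C}
  {A,B,D,E}  = {A,D,E} ∪ {A,B}
  {A,C,D,E}  = {A,D,E} ∪ {C,D,E}
  [13 total]
Pass 3: +3 →
  {B}  = {A,C,D,E}ᶜ
  {C}  = {A,B,D,E}ᶜ
  {D,E}  = {A,B,C}ᶜ
  [16 total]
Pass 4: no new sets; the family is a σ-algebra.

Therefore σ(𝒞) = { ∅, {A}, {B}, {C}, {A,B}, {A,C}, {B,C}, {D,E}, {A,B,C}, {A,D,E}, {B,D,E}, {C,D,E}, {A,B,D,E}, {A,C,D,E}, {B,C,D,E}, X } (|σ(𝒞)| = 16).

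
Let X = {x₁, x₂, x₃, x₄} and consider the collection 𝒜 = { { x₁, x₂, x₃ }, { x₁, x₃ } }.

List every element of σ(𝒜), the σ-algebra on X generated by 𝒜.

Take S₀ = 𝒜 ∪ {∅, X} = { {  }, { x₁, x₃ }, { x₁, x₂, x₃ }, X }.
Round 1: +2 →
  { x₄ }  = X∖{ x₁, x₂, x₃ }
  { x₂, x₄ }  = X∖{ x₁, x₃ }
  — 6 sets.
Round 2: +1 →
  { x₁, x₃, x₄ }  = { x₁, x₃ } ∪ { x₄ }
  — 7 sets.
Round 3 adds 1:
  { x₂ }  = X∖{ x₁, x₃, x₄ }
  — 8 sets.
Round 4: closed — nothing new.

|σ(𝒜)| = 8.  σ(𝒜) = { {  }, { x₂ }, { x₄ }, { x₁, x₃ }, { x₂, x₄ }, { x₁, x₂, x₃ }, { x₁, x₃, x₄ }, X }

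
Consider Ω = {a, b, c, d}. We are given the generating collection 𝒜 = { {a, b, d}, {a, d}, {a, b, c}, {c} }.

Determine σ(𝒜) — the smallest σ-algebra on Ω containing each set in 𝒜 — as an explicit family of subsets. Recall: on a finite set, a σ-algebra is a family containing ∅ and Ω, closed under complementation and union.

σ(𝒜) = { {}, {a}, {b}, {c}, {d}, {a, b}, {a, c}, {a, d}, {b, c}, {b, d}, {c, d}, {a, b, c}, {a, b, d}, {a, c, d}, {b, c, d}, Ω }

Check:
Seed the family with 𝒜 together with ∅ and Ω: { {}, {c}, {a, d}, {a, b, c}, {a, b, d}, Ω }.
Step 1 adds 3:
  {d}  = Ω∖{a, b, c}
  {b, c}  = Ω∖{a, d}
  {a, c, d}  = {c} ∪ {a, d}
  (now 9)
Step 2 (3 new):
  {b}  = Ω∖{a, c, d}
  {c, d}  = {c} ∪ {d}
  {b, c, d}  = {b, c} ∪ {d}
  (now 12)
Step 3: 3 new —
  {a}  = Ω∖{b, c, d}
  {a, b}  = Ω∖{c, d}
  {b, d}  = {d} ∪ {b}
  (now 15)
Step 4 adds 1:
  {a, c}  = Ω∖{b, d}
  (now 16)
Step 5: already closed under ᶜ and ∪.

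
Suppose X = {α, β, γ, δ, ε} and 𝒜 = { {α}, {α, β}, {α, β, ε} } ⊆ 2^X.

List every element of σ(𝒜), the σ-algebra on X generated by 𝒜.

|σ(𝒜)| = 16.  σ(𝒜) = { {}, {α}, {β}, {ε}, {α, β}, {α, ε}, {β, ε}, {γ, δ}, {α, β, ε}, {α, γ, δ}, {β, γ, δ}, {γ, δ, ε}, {α, β, γ, δ}, {α, γ, δ, ε}, {β, γ, δ, ε}, X }

Trace:
Take S₀ = 𝒜 ∪ {∅, X} = { {}, {α}, {α, β}, {α, β, ε}, X }.
Round 1 (3 new):
  {γ, δ}  = {α, β, ε}ᶜ
  {γ, δ, ε}  = {α, β}ᶜ
  {β, γ, δ, ε}  = {α}ᶜ
  |family| = 8
Round 2 adds 3:
  {α, γ, δ}  = {γ, δ} ∪ {α}
  {α, β, γ, δ}  = {γ, δ} ∪ {α, β}
  {α, γ, δ, ε}  = {γ, δ, ε} ∪ {α}
  |family| = 11
Round 3 (3 new):
  {β}  = {α, γ, δ, ε}ᶜ
  {ε}  = {α, β, γ, δ}ᶜ
  {β, ε}  = {α, γ, δ}ᶜ
  |family| = 14
Round 4. New:
  {α, ε}  = {ε} ∪ {α}
  {β, γ, δ}  = {γ, δ} ∪ {β}
  |family| = 16
Round 5: already closed under ᶜ and ∪.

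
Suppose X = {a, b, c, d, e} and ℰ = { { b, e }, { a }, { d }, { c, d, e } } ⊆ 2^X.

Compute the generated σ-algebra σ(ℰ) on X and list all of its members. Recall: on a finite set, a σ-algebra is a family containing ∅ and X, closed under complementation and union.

Answer: σ(ℰ) = { ∅, { a }, { b }, { c }, { d }, { e }, { a, b }, { a, c }, { a, d }, { a, e }, { b, c }, { b, d }, { b, e }, { c, d }, { c, e }, { d, e }, { a, b, c }, { a, b, d }, { a, b, e }, { a, c, d }, { a, c, e }, { a, d, e }, { b, c, d }, { b, c, e }, { b, d, e }, { c, d, e }, { a, b, c, d }, { a, b, c, e }, { a, b, d, e }, { a, c, d, e }, { b, c, d, e }, X }

Check:
Seed the family with ℰ together with ∅ and X: { ∅, { a }, { d }, { b, e }, { c, d, e }, X }.
Pass 1 adds 8:
  { a, b }  = X∖{ c, d, e }
  { a, d }  = { d } ∪ { a }
  { a, b, e }  = { b, e } ∪ { a }
  { a, c, d }  = X∖{ b, e }
  { b, d, e }  = { b, e } ∪ { d }
  { a, b, c, e }  = X∖{ d }
  { a, c, d, e }  = { c, d, e } ∪ { a }
  { b, c, d, e }  = X∖{ a }
  — 14 sets.
Pass 2: +7 →
  { b }  = X∖{ a, c, d, e }
  { a, c }  = X∖{ b, d, e }
  { c, d }  = X∖{ a, b, e }
  { a, b, d }  = { a, b } ∪ { a, d }
  { b, c, e }  = X∖{ a, d }
  { a, b, c, d }  = { a, b } ∪ { a, c, d }
  { a, b, d, e }  = { b, e } ∪ { a, d }
  — 21 sets.
Pass 3: 6 new —
  { c }  = X∖{ a, b, d, e }
  { e }  = X∖{ a, b, c, d }
  { b, d }  = { b } ∪ { d }
  { c, e }  = X∖{ a, b, d }
  { a, b, c }  = { b } ∪ { a, c }
  { b, c, d }  = { c, d } ∪ { b }
  — 27 sets.
Pass 4. New:
  { a, e }  = X∖{ b, c, d }
  { b, c }  = { b } ∪ { c }
  { d, e }  = X∖{ a, b, c }
  { a, c, e }  = X∖{ b, d }
  { a, d, e }  = { e } ∪ { a, d }
  — 32 sets.
After Pass 5 the family is unchanged; done.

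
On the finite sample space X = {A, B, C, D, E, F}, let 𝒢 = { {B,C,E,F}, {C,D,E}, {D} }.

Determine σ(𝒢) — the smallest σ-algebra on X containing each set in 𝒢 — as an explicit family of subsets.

Begin from { {}, {D}, {C,D,E}, {B,C,E,F}, X } (that is, 𝒢 plus ∅ and X).
Step 1: +4 →
  {A,D}  = X∖{B,C,E,F}
  {A,B,F}  = X∖{C,D,E}
  {A,B,C,E,F}  = X∖{D}
  {B,C,D,E,F}  = {C,D,E} ∪ {B,C,E,F}
  [9 total]
Step 2: 3 new —
  {A}  = X∖{B,C,D,E,F}
  {A,B,D,F}  = {A,D} ∪ {A,B,F}
  {A,C,D,E}  = {C,D,E} ∪ {A,D}
  [12 total]
Step 3 adds 2:
  {B,F}  = X∖{A,C,D,E}
  {C,E}  = X∖{A,B,D,F}
  [14 total]
Step 4: 2 new —
  {A,C,E}  = {A} ∪ {C,E}
  {B,D,F}  = {D} ∪ {B,F}
  [16 total]
Step 5: closed — nothing new.

Therefore σ(𝒢) = { {}, {A}, {D}, {A,D}, {B,F}, {C,E}, {A,B,F}, {A,C,E}, {B,D,F}, {C,D,E}, {A,B,D,F}, {A,C,D,E}, {B,C,E,F}, {A,B,C,E,F}, {B,C,D,E,F}, X } (|σ(𝒢)| = 16).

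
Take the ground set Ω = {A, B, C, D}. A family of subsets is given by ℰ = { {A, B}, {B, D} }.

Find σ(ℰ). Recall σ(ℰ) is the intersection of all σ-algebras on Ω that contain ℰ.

Answer: σ(ℰ) = { ∅, {A}, {B}, {C}, {D}, {A, B}, {A, C}, {A, D}, {B, C}, {B, D}, {C, D}, {A, B, C}, {A, B, D}, {A, C, D}, {B, C, D}, Ω }

Check:
Initial family (4 sets): { ∅, {A, B}, {B, D}, Ω }.
Pass 1 (3 new):
  {A, C}  = {B, D}ᶜ
  {C, D}  = {A, B}ᶜ
  {A, B, D}  = {A, B} ∪ {B, D}
  [7 total]
Pass 2 adds 4:
  {C}  = {A, B, D}ᶜ
  {A, B, C}  = {A, B} ∪ {A, C}
  {A, C, D}  = {C, D} ∪ {A, C}
  {B, C, D}  = {C, D} ∪ {B, D}
  [11 total]
Pass 3. New:
  {A}  = {B, C, D}ᶜ
  {B}  = {A, C, D}ᶜ
  {D}  = {A, B, C}ᶜ
  [14 total]
Pass 4 adds 2:
  {A, D}  = {D} ∪ {A}
  {B, C}  = {C} ∪ {B}
  [16 total]
Pass 5: no new sets; the family is a σ-algebra.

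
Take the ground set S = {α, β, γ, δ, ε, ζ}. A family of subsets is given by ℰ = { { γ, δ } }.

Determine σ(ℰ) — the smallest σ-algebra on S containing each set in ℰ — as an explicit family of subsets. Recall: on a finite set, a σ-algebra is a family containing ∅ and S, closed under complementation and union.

Begin from { {  }, { γ, δ }, S } (that is, ℰ plus ∅ and S).
Round 1 adds 1:
  { α, β, ε, ζ }  = S∖{ γ, δ }
  (now 4)
Round 2: no new sets; the family is a σ-algebra.

|σ(ℰ)| = 4.  σ(ℰ) = { {  }, { γ, δ }, { α, β, ε, ζ }, S }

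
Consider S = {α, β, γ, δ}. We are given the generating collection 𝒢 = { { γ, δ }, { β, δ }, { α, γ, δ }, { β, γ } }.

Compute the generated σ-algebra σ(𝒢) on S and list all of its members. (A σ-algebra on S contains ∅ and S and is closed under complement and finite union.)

σ(𝒢) = { {  }, { α }, { β }, { γ }, { δ }, { α, β }, { α, γ }, { α, δ }, { β, γ }, { β, δ }, { γ, δ }, { α, β, γ }, { α, β, δ }, { α, γ, δ }, { β, γ, δ }, S }

Check:
Start: 𝒢 ∪ {∅, S} = { {  }, { β, γ }, { β, δ }, { γ, δ }, { α, γ, δ }, S }.
Iteration 1 (5 new):
  { β }  = { α, γ, δ }ᶜ
  { α, β }  = { γ, δ }ᶜ
  { α, γ }  = { β, δ }ᶜ
  { α, δ }  = { β, γ }ᶜ
  { β, γ, δ }  = { γ, δ } ∪ { β, γ }
  |family| = 11
Iteration 2: 3 new —
  { α }  = { β, γ, δ }ᶜ
  { α, β, γ }  = { α, β } ∪ { β, γ }
  { α, β, δ }  = { α, β } ∪ { α, δ }
  |family| = 14
Iteration 3. New:
  { γ }  = { α, β, δ }ᶜ
  { δ }  = { α, β, γ }ᶜ
  |family| = 16
Iteration 4: closed — nothing new.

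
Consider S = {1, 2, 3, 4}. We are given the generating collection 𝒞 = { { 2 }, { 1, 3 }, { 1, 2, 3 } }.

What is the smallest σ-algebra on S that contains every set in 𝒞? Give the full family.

Take S₀ = 𝒞 ∪ {∅, S} = { ∅, { 2 }, { 1, 3 }, { 1, 2, 3 }, S }.
Iteration 1: 3 new —
  { 4 }  = complement { 1, 2, 3 }
  { 2, 4 }  = complement { 1, 3 }
  { 1, 3, 4 }  = complement { 2 }
After Iteration 2 the family is unchanged; done.

|σ(𝒞)| = 8.  σ(𝒞) = { ∅, { 2 }, { 4 }, { 1, 3 }, { 2, 4 }, { 1, 2, 3 }, { 1, 3, 4 }, S }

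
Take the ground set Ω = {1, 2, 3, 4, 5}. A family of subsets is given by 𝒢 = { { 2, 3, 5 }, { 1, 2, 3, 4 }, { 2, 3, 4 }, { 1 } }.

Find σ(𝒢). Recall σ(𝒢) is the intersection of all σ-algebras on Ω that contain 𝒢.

σ(𝒢) = { {  }, { 1 }, { 4 }, { 5 }, { 1, 4 }, { 1, 5 }, { 2, 3 }, { 4, 5 }, { 1, 2, 3 }, { 1, 4, 5 }, { 2, 3, 4 }, { 2, 3, 5 }, { 1, 2, 3, 4 }, { 1, 2, 3, 5 }, { 2, 3, 4, 5 }, Ω }

Check:
Initial family (6 sets): { {  }, { 1 }, { 2, 3, 4 }, { 2, 3, 5 }, { 1, 2, 3, 4 }, Ω }.
Iteration 1. New:
  { 5 }  = { 1, 2, 3, 4 }ᶜ
  { 1, 4 }  = { 2, 3, 5 }ᶜ
  { 1, 5 }  = { 2, 3, 4 }ᶜ
  { 1, 2, 3, 5 }  = { 2, 3, 5 } ∪ { 1 }
  { 2, 3, 4, 5 }  = { 1 }ᶜ
  (now 11)
Iteration 2: 2 new —
  { 4 }  = { 1, 2, 3, 5 }ᶜ
  { 1, 4, 5 }  = { 5 } ∪ { 1, 4 }
  (now 13)
Iteration 3 adds 2:
  { 2, 3 }  = { 1, 4, 5 }ᶜ
  { 4, 5 }  = { 4 } ∪ { 5 }
  (now 15)
Iteration 4: 1 new —
  { 1, 2, 3 }  = { 4, 5 }ᶜ
  (now 16)
After Iteration 5 the family is unchanged; done.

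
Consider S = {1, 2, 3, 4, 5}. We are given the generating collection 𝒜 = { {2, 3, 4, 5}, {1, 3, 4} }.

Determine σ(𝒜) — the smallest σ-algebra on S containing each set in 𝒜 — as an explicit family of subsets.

Begin from { {}, {1, 3, 4}, {2, 3, 4, 5}, S } (that is, 𝒜 plus ∅ and S).
Pass 1: 2 new —
  {1}  = S∖{2, 3, 4, 5}
  {2, 5}  = S∖{1, 3, 4}
Pass 2: +1 →
  {1, 2, 5}  = {2, 5} ∪ {1}
Pass 3. New:
  {3, 4}  = S∖{1, 2, 5}
Pass 4: no new sets; the family is a σ-algebra.

|σ(𝒜)| = 8.  σ(𝒜) = { {}, {1}, {2, 5}, {3, 4}, {1, 2, 5}, {1, 3, 4}, {2, 3, 4, 5}, S }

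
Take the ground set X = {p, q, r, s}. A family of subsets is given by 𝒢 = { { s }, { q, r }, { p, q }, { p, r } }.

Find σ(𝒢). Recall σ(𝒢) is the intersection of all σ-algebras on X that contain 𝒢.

Start: 𝒢 ∪ {∅, X} = { {  }, { s }, { p, q }, { p, r }, { q, r }, X }.
Pass 1 adds 7:
  { p, s }  = { q, r }ᶜ
  { q, s }  = { p, r }ᶜ
  { r, s }  = { p, q }ᶜ
  { p, q, r }  = { s }ᶜ
  { p, q, s }  = { p, q } ∪ { s }
  { p, r, s }  = { p, r } ∪ { s }
  { q, r, s }  = { q, r } ∪ { s }
Pass 2. New:
  { p }  = { q, r, s }ᶜ
  { q }  = { p, r, s }ᶜ
  { r }  = { p, q, s }ᶜ
Pass 3: already closed under ᶜ and ∪.

σ(𝒢) = { {  }, { p }, { q }, { r }, { s }, { p, q }, { p, r }, { p, s }, { q, r }, { q, s }, { r, s }, { p, q, r }, { p, q, s }, { p, r, s }, { q, r, s }, X }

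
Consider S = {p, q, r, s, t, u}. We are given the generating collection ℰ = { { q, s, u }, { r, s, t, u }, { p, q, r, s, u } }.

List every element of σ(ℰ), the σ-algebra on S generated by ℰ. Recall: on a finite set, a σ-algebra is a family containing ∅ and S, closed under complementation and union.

Take S₀ = ℰ ∪ {∅, S} = { {  }, { q, s, u }, { r, s, t, u }, { p, q, r, s, u }, S }.
Pass 1: +4 →
  { t }  = S∖{ p, q, r, s, u }
  { p, q }  = S∖{ r, s, t, u }
  { p, r, t }  = S∖{ q, s, u }
  { q, r, s, t, u }  = { q, s, u } ∪ { r, s, t, u }
  [9 total]
Pass 2: +6 →
  { p }  = S∖{ q, r, s, t, u }
  { p, q, t }  = { p, q } ∪ { t }
  { p, q, r, t }  = { p, q } ∪ { p, r, t }
  { p, q, s, u }  = { q, s, u } ∪ { p, q }
  { q, s, t, u }  = { q, s, u } ∪ { t }
  { p, r, s, t, u }  = { r, s, t, u } ∪ { p, r, t }
  [15 total]
Pass 3: +7 →
  { q }  = S∖{ p, r, s, t, u }
  { p, r }  = S∖{ q, s, t, u }
  { p, t }  = { t } ∪ { p }
  { r, t }  = S∖{ p, q, s, u }
  { s, u }  = S∖{ p, q, r, t }
  { r, s, u }  = S∖{ p, q, t }
  { p, q, s, t, u }  = { q, s, u } ∪ { p, q, t }
  [22 total]
Pass 4 (9 new):
  { r }  = S∖{ p, q, s, t, u }
  { q, t }  = { q } ∪ { t }
  { p, q, r }  = { q } ∪ { p, r }
  { p, s, u }  = { s, u } ∪ { p }
  { q, r, t }  = { q } ∪ { r, t }
  { s, t, u }  = { s, u } ∪ { t }
  { p, r, s, u }  = { p, r } ∪ { r, s, u }
  { p, s, t, u }  = { p, t } ∪ { s, u }
  { q, r, s, u }  = S∖{ p, t }
  [31 total]
Pass 5: 1 new —
  { q, r }  = S∖{ p, s, t, u }
  [32 total]
Pass 6: no new sets; the family is a σ-algebra.

Hence σ(ℰ) has 32 members: { {  }, { p }, { q }, { r }, { t }, { p, q }, { p, r }, { p, t }, { q, r }, { q, t }, { r, t }, { s, u }, { p, q, r }, { p, q, t }, { p, r, t }, { p, s, u }, { q, r, t }, { q, s, u }, { r, s, u }, { s, t, u }, { p, q, r, t }, { p, q, s, u }, { p, r, s, u }, { p, s, t, u }, { q, r, s, u }, { q, s, t, u }, { r, s, t, u }, { p, q, r, s, u }, { p, q, s, t, u }, { p, r, s, t, u }, { q, r, s, t, u }, S }.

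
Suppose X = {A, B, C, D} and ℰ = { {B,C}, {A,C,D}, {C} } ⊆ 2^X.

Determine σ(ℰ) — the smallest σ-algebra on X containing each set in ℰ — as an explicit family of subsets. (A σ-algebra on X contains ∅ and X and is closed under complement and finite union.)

Seed the family with ℰ together with ∅ and X: { ∅, {C}, {B,C}, {A,C,D}, X }.
Round 1 adds 3:
  {B}  = complement {A,C,D}
  {A,D}  = complement {B,C}
  {A,B,D}  = complement {C}
Round 2 adds nothing — fixpoint reached.

|σ(ℰ)| = 8.  σ(ℰ) = { ∅, {B}, {C}, {A,D}, {B,C}, {A,B,D}, {A,C,D}, X }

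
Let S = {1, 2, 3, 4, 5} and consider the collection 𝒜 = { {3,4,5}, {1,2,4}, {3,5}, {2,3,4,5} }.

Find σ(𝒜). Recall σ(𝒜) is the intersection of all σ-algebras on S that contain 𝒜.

Begin from { ∅, {3,5}, {1,2,4}, {3,4,5}, {2,3,4,5}, S } (that is, 𝒜 plus ∅ and S).
Round 1 adds 2:
  {1}  = S∖{2,3,4,5}
  {1,2}  = S∖{3,4,5}
Round 2 adds 3:
  {1,3,5}  = {3,5} ∪ {1}
  {1,2,3,5}  = {3,5} ∪ {1,2}
  {1,3,4,5}  = {3,4,5} ∪ {1}
Round 3 adds 3:
  {2}  = S∖{1,3,4,5}
  {4}  = S∖{1,2,3,5}
  {2,4}  = S∖{1,3,5}
Round 4: +2 →
  {1,4}  = {4} ∪ {1}
  {2,3,5}  = {3,5} ∪ {2}
Round 5: already closed under ᶜ and ∪.

Therefore σ(𝒜) = { ∅, {1}, {2}, {4}, {1,2}, {1,4}, {2,4}, {3,5}, {1,2,4}, {1,3,5}, {2,3,5}, {3,4,5}, {1,2,3,5}, {1,3,4,5}, {2,3,4,5}, S } (|σ(𝒜)| = 16).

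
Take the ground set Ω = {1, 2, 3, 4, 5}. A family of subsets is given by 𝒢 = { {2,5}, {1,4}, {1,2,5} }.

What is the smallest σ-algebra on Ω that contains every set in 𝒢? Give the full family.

Start: 𝒢 ∪ {∅, Ω} = { ∅, {1,4}, {2,5}, {1,2,5}, Ω }.
Round 1: 4 new —
  {3,4}  = complement {1,2,5}
  {1,3,4}  = complement {2,5}
  {2,3,5}  = complement {1,4}
  {1,2,4,5}  = {2,5} ∪ {1,4}
  |family| = 9
Round 2 adds 3:
  {3}  = complement {1,2,4,5}
  {1,2,3,5}  = {1,2,5} ∪ {2,3,5}
  {2,3,4,5}  = {2,5} ∪ {3,4}
  |family| = 12
Round 3 adds 2:
  {1}  = complement {2,3,4,5}
  {4}  = complement {1,2,3,5}
  |family| = 14
Round 4: +2 →
  {1,3}  = {3} ∪ {1}
  {2,4,5}  = {2,5} ∪ {4}
  |family| = 16
After Round 5 the family is unchanged; done.

σ(𝒢) = { ∅, {1}, {3}, {4}, {1,3}, {1,4}, {2,5}, {3,4}, {1,2,5}, {1,3,4}, {2,3,5}, {2,4,5}, {1,2,3,5}, {1,2,4,5}, {2,3,4,5}, Ω }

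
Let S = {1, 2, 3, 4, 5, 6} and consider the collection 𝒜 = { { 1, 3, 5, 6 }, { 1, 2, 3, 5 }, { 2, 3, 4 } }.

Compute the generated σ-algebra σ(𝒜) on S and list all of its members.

Begin from { {}, { 2, 3, 4 }, { 1, 2, 3, 5 }, { 1, 3, 5, 6 }, S } (that is, 𝒜 plus ∅ and S).
Round 1. New:
  { 2, 4 }  = complement { 1, 3, 5, 6 }
  { 4, 6 }  = complement { 1, 2, 3, 5 }
  { 1, 5, 6 }  = complement { 2, 3, 4 }
  { 1, 2, 3, 4, 5 }  = { 2, 3, 4 } ∪ { 1, 2, 3, 5 }
  { 1, 2, 3, 5, 6 }  = { 1, 3, 5, 6 } ∪ { 1, 2, 3, 5 }
  (now 10)
Round 2: +7 →
  { 4 }  = complement { 1, 2, 3, 5, 6 }
  { 6 }  = complement { 1, 2, 3, 4, 5 }
  { 2, 4, 6 }  = { 4, 6 } ∪ { 2, 4 }
  { 1, 4, 5, 6 }  = { 1, 5, 6 } ∪ { 4, 6 }
  { 2, 3, 4, 6 }  = { 2, 3, 4 } ∪ { 4, 6 }
  { 1, 2, 4, 5, 6 }  = { 1, 5, 6 } ∪ { 2, 4 }
  { 1, 3, 4, 5, 6 }  = { 1, 3, 5, 6 } ∪ { 4, 6 }
  (now 17)
Round 3 (5 new):
  { 2 }  = complement { 1, 3, 4, 5, 6 }
  { 3 }  = complement { 1, 2, 4, 5, 6 }
  { 1, 5 }  = complement { 2, 3, 4, 6 }
  { 2, 3 }  = complement { 1, 4, 5, 6 }
  { 1, 3, 5 }  = complement { 2, 4, 6 }
  (now 22)
Round 4. New:
  { 2, 6 }  = { 2 } ∪ { 6 }
  { 3, 4 }  = { 3 } ∪ { 4 }
  { 3, 6 }  = { 6 } ∪ { 3 }
  { 1, 2, 5 }  = { 2 } ∪ { 1, 5 }
  { 1, 4, 5 }  = { 1, 5 } ∪ { 4 }
  { 2, 3, 6 }  = { 6 } ∪ { 2, 3 }
  { 3, 4, 6 }  = { 3 } ∪ { 4, 6 }
  { 1, 2, 4, 5 }  = { 1, 5 } ∪ { 2, 4 }
  { 1, 2, 5, 6 }  = { 2 } ∪ { 1, 5, 6 }
  { 1, 3, 4, 5 }  = { 1, 3, 5 } ∪ { 4 }
  (now 32)
After Round 5 the family is unchanged; done.

σ(𝒜) = { {}, { 2 }, { 3 }, { 4 }, { 6 }, { 1, 5 }, { 2, 3 }, { 2, 4 }, { 2, 6 }, { 3, 4 }, { 3, 6 }, { 4, 6 }, { 1, 2, 5 }, { 1, 3, 5 }, { 1, 4, 5 }, { 1, 5, 6 }, { 2, 3, 4 }, { 2, 3, 6 }, { 2, 4, 6 }, { 3, 4, 6 }, { 1, 2, 3, 5 }, { 1, 2, 4, 5 }, { 1, 2, 5, 6 }, { 1, 3, 4, 5 }, { 1, 3, 5, 6 }, { 1, 4, 5, 6 }, { 2, 3, 4, 6 }, { 1, 2, 3, 4, 5 }, { 1, 2, 3, 5, 6 }, { 1, 2, 4, 5, 6 }, { 1, 3, 4, 5, 6 }, S }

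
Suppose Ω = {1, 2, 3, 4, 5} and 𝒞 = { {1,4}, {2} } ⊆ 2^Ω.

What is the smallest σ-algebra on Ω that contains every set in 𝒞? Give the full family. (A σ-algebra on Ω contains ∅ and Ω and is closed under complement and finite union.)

|σ(𝒞)| = 8.  σ(𝒞) = { {}, {2}, {1,4}, {3,5}, {1,2,4}, {2,3,5}, {1,3,4,5}, Ω }

Check:
Seed the family with 𝒞 together with ∅ and Ω: { {}, {2}, {1,4}, Ω }.
Round 1. New:
  {1,2,4}  = {2} ∪ {1,4}
  {2,3,5}  = Ω∖{1,4}
  {1,3,4,5}  = Ω∖{2}
  [7 total]
Round 2 (1 new):
  {3,5}  = Ω∖{1,2,4}
  [8 total]
Round 3: already closed under ᶜ and ∪.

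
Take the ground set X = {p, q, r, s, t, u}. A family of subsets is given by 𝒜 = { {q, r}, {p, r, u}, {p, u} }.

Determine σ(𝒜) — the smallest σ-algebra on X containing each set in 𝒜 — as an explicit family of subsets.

Initial family (5 sets): { {}, {p, u}, {q, r}, {p, r, u}, X }.
Iteration 1: 4 new —
  {q, s, t}  = ᶜ of {p, r, u}
  {p, q, r, u}  = {q, r} ∪ {p, r, u}
  {p, s, t, u}  = ᶜ of {q, r}
  {q, r, s, t}  = ᶜ of {p, u}
  |family| = 9
Iteration 2: 3 new —
  {s, t}  = ᶜ of {p, q, r, u}
  {p, q, s, t, u}  = {p, u} ∪ {q, s, t}
  {p, r, s, t, u}  = {p, r, u} ∪ {p, s, t, u}
  |family| = 12
Iteration 3. New:
  {q}  = ᶜ of {p, r, s, t, u}
  {r}  = ᶜ of {p, q, s, t, u}
  |family| = 14
Iteration 4 adds 2:
  {p, q, u}  = {p, u} ∪ {q}
  {r, s, t}  = {s, t} ∪ {r}
  |family| = 16
After Iteration 5 the family is unchanged; done.

σ(𝒜) = { {}, {q}, {r}, {p, u}, {q, r}, {s, t}, {p, q, u}, {p, r, u}, {q, s, t}, {r, s, t}, {p, q, r, u}, {p, s, t, u}, {q, r, s, t}, {p, q, s, t, u}, {p, r, s, t, u}, X }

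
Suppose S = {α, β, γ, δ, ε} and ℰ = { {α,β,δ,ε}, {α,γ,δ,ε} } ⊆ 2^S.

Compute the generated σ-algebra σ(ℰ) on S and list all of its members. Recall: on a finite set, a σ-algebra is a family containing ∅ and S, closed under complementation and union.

Answer: σ(ℰ) = { {}, {β}, {γ}, {β,γ}, {α,δ,ε}, {α,β,δ,ε}, {α,γ,δ,ε}, S }

Working:
Begin from { {}, {α,β,δ,ε}, {α,γ,δ,ε}, S } (that is, ℰ plus ∅ and S).
Round 1: +2 →
  {β}  = {α,γ,δ,ε}ᶜ
  {γ}  = {α,β,δ,ε}ᶜ
  (now 6)
Round 2 adds 1:
  {β,γ}  = {γ} ∪ {β}
  (now 7)
Round 3: +1 →
  {α,δ,ε}  = {β,γ}ᶜ
  (now 8)
Round 4: no new sets; the family is a σ-algebra.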